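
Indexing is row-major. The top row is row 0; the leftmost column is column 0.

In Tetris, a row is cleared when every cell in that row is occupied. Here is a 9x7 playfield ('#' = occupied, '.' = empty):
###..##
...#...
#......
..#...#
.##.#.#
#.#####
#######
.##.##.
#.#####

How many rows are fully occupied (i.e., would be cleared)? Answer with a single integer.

Check each row:
  row 0: 2 empty cells -> not full
  row 1: 6 empty cells -> not full
  row 2: 6 empty cells -> not full
  row 3: 5 empty cells -> not full
  row 4: 3 empty cells -> not full
  row 5: 1 empty cell -> not full
  row 6: 0 empty cells -> FULL (clear)
  row 7: 3 empty cells -> not full
  row 8: 1 empty cell -> not full
Total rows cleared: 1

Answer: 1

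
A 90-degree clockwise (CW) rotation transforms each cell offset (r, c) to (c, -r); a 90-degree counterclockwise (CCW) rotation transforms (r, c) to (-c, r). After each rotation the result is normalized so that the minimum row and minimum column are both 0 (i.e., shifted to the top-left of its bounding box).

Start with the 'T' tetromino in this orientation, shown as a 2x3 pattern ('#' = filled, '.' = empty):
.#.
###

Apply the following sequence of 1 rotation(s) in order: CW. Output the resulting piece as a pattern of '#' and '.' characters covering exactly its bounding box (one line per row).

Answer: #.
##
#.

Derivation:
Start:
.#.
###
After rotation 1 (CW):
#.
##
#.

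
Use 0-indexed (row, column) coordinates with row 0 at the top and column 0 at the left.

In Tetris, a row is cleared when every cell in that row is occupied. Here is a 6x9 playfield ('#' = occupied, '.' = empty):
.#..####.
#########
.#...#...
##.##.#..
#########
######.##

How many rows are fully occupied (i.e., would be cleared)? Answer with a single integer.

Answer: 2

Derivation:
Check each row:
  row 0: 4 empty cells -> not full
  row 1: 0 empty cells -> FULL (clear)
  row 2: 7 empty cells -> not full
  row 3: 4 empty cells -> not full
  row 4: 0 empty cells -> FULL (clear)
  row 5: 1 empty cell -> not full
Total rows cleared: 2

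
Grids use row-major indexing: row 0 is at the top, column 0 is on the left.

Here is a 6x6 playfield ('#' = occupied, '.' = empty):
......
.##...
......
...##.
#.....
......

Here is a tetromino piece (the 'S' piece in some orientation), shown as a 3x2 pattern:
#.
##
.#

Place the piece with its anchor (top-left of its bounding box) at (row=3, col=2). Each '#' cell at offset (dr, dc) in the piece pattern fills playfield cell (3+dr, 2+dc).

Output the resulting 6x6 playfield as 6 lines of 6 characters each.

Answer: ......
.##...
......
..###.
#.##..
...#..

Derivation:
Fill (3+0,2+0) = (3,2)
Fill (3+1,2+0) = (4,2)
Fill (3+1,2+1) = (4,3)
Fill (3+2,2+1) = (5,3)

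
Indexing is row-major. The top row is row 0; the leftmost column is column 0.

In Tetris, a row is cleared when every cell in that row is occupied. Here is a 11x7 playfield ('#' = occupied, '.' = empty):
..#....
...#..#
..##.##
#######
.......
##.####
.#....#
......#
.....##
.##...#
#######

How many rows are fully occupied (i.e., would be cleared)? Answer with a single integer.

Check each row:
  row 0: 6 empty cells -> not full
  row 1: 5 empty cells -> not full
  row 2: 3 empty cells -> not full
  row 3: 0 empty cells -> FULL (clear)
  row 4: 7 empty cells -> not full
  row 5: 1 empty cell -> not full
  row 6: 5 empty cells -> not full
  row 7: 6 empty cells -> not full
  row 8: 5 empty cells -> not full
  row 9: 4 empty cells -> not full
  row 10: 0 empty cells -> FULL (clear)
Total rows cleared: 2

Answer: 2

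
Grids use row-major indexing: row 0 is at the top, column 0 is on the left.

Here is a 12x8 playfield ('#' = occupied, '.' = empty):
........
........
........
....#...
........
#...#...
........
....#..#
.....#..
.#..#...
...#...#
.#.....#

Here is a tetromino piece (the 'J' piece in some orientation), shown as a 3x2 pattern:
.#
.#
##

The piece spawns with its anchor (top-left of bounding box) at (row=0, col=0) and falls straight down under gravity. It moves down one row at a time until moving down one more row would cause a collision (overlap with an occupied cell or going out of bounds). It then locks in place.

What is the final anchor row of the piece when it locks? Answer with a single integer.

Spawn at (row=0, col=0). Try each row:
  row 0: fits
  row 1: fits
  row 2: fits
  row 3: blocked -> lock at row 2

Answer: 2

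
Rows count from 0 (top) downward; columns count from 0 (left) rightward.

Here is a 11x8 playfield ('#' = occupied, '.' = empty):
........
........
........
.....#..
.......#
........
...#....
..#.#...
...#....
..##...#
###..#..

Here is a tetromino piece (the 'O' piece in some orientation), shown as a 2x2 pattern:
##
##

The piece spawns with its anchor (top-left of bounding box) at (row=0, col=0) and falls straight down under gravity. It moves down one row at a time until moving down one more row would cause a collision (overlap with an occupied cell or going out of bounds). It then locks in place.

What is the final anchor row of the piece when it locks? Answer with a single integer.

Spawn at (row=0, col=0). Try each row:
  row 0: fits
  row 1: fits
  row 2: fits
  row 3: fits
  row 4: fits
  row 5: fits
  row 6: fits
  row 7: fits
  row 8: fits
  row 9: blocked -> lock at row 8

Answer: 8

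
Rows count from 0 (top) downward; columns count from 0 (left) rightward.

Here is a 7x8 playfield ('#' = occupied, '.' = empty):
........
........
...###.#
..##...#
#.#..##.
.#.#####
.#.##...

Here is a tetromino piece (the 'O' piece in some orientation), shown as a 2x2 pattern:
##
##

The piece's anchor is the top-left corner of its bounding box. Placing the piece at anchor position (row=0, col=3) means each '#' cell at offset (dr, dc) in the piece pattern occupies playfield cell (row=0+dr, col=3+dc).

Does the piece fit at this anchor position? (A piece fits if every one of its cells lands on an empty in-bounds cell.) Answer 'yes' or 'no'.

Answer: yes

Derivation:
Check each piece cell at anchor (0, 3):
  offset (0,0) -> (0,3): empty -> OK
  offset (0,1) -> (0,4): empty -> OK
  offset (1,0) -> (1,3): empty -> OK
  offset (1,1) -> (1,4): empty -> OK
All cells valid: yes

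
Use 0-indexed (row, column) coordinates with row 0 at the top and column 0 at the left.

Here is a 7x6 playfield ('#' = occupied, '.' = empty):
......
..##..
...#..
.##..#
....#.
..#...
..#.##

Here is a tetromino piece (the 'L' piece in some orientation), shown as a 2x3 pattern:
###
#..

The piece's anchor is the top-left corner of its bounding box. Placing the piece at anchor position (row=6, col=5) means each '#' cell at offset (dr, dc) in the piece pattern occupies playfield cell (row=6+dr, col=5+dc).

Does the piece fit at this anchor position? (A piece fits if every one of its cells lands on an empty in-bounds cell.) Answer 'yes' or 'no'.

Check each piece cell at anchor (6, 5):
  offset (0,0) -> (6,5): occupied ('#') -> FAIL
  offset (0,1) -> (6,6): out of bounds -> FAIL
  offset (0,2) -> (6,7): out of bounds -> FAIL
  offset (1,0) -> (7,5): out of bounds -> FAIL
All cells valid: no

Answer: no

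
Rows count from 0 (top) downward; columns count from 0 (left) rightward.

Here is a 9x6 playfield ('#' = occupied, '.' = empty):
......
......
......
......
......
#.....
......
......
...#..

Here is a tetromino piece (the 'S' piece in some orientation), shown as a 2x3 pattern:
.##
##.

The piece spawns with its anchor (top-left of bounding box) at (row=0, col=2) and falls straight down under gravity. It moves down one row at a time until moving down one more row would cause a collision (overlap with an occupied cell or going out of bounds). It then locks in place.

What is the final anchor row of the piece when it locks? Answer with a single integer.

Spawn at (row=0, col=2). Try each row:
  row 0: fits
  row 1: fits
  row 2: fits
  row 3: fits
  row 4: fits
  row 5: fits
  row 6: fits
  row 7: blocked -> lock at row 6

Answer: 6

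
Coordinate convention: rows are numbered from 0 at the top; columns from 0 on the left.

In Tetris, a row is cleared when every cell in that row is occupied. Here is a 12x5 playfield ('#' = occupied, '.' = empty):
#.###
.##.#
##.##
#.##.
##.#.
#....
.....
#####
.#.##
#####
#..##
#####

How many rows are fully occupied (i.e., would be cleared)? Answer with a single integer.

Answer: 3

Derivation:
Check each row:
  row 0: 1 empty cell -> not full
  row 1: 2 empty cells -> not full
  row 2: 1 empty cell -> not full
  row 3: 2 empty cells -> not full
  row 4: 2 empty cells -> not full
  row 5: 4 empty cells -> not full
  row 6: 5 empty cells -> not full
  row 7: 0 empty cells -> FULL (clear)
  row 8: 2 empty cells -> not full
  row 9: 0 empty cells -> FULL (clear)
  row 10: 2 empty cells -> not full
  row 11: 0 empty cells -> FULL (clear)
Total rows cleared: 3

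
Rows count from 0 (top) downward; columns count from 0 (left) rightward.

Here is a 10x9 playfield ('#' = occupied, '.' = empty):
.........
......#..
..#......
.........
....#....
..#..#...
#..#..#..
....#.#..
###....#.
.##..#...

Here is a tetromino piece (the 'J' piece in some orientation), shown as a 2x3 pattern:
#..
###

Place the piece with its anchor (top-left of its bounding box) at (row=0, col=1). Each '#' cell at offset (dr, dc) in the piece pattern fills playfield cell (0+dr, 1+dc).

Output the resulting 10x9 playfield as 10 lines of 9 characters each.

Fill (0+0,1+0) = (0,1)
Fill (0+1,1+0) = (1,1)
Fill (0+1,1+1) = (1,2)
Fill (0+1,1+2) = (1,3)

Answer: .#.......
.###..#..
..#......
.........
....#....
..#..#...
#..#..#..
....#.#..
###....#.
.##..#...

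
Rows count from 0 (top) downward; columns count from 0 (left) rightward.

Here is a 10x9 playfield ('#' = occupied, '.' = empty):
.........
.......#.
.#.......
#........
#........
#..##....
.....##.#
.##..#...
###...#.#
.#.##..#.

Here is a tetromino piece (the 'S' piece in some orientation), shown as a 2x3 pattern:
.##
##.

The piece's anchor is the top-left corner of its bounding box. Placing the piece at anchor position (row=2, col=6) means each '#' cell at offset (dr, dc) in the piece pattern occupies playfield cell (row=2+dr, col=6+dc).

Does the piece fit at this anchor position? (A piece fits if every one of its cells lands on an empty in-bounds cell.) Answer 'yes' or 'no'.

Check each piece cell at anchor (2, 6):
  offset (0,1) -> (2,7): empty -> OK
  offset (0,2) -> (2,8): empty -> OK
  offset (1,0) -> (3,6): empty -> OK
  offset (1,1) -> (3,7): empty -> OK
All cells valid: yes

Answer: yes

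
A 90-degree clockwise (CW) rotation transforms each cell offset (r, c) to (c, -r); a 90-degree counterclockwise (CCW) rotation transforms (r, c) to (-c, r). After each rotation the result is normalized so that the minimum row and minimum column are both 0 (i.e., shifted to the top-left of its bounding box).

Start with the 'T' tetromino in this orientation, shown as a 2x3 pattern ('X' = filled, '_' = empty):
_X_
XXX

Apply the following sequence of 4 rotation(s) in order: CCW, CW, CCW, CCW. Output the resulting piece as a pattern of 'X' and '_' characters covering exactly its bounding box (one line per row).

Answer: XXX
_X_

Derivation:
Start:
_X_
XXX
After rotation 1 (CCW):
_X
XX
_X
After rotation 2 (CW):
_X_
XXX
After rotation 3 (CCW):
_X
XX
_X
After rotation 4 (CCW):
XXX
_X_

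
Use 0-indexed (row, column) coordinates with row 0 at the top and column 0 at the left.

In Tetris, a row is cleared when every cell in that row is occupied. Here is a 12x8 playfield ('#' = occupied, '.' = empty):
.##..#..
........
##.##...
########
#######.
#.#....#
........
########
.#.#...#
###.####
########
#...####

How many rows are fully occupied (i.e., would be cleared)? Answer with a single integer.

Check each row:
  row 0: 5 empty cells -> not full
  row 1: 8 empty cells -> not full
  row 2: 4 empty cells -> not full
  row 3: 0 empty cells -> FULL (clear)
  row 4: 1 empty cell -> not full
  row 5: 5 empty cells -> not full
  row 6: 8 empty cells -> not full
  row 7: 0 empty cells -> FULL (clear)
  row 8: 5 empty cells -> not full
  row 9: 1 empty cell -> not full
  row 10: 0 empty cells -> FULL (clear)
  row 11: 3 empty cells -> not full
Total rows cleared: 3

Answer: 3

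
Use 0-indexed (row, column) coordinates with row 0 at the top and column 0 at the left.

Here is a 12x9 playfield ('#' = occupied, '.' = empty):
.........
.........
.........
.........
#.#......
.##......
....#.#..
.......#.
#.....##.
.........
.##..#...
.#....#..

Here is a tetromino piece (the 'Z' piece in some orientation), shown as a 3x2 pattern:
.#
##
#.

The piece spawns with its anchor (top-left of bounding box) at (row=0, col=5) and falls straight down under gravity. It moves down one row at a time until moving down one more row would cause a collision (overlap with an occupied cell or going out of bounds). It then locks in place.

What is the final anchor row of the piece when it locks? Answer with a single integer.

Spawn at (row=0, col=5). Try each row:
  row 0: fits
  row 1: fits
  row 2: fits
  row 3: fits
  row 4: fits
  row 5: blocked -> lock at row 4

Answer: 4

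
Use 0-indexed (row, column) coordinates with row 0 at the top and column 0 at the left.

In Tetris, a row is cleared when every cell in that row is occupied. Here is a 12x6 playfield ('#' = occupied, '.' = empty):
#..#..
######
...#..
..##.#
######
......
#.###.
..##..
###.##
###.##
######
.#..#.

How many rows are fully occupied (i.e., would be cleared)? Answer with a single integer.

Answer: 3

Derivation:
Check each row:
  row 0: 4 empty cells -> not full
  row 1: 0 empty cells -> FULL (clear)
  row 2: 5 empty cells -> not full
  row 3: 3 empty cells -> not full
  row 4: 0 empty cells -> FULL (clear)
  row 5: 6 empty cells -> not full
  row 6: 2 empty cells -> not full
  row 7: 4 empty cells -> not full
  row 8: 1 empty cell -> not full
  row 9: 1 empty cell -> not full
  row 10: 0 empty cells -> FULL (clear)
  row 11: 4 empty cells -> not full
Total rows cleared: 3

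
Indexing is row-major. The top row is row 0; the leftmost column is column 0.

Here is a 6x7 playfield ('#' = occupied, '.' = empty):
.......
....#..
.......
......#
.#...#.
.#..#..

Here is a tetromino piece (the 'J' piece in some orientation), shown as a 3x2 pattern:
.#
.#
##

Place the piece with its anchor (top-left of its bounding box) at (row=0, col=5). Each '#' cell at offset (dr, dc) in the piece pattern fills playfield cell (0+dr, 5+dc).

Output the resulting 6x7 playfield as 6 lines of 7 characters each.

Answer: ......#
....#.#
.....##
......#
.#...#.
.#..#..

Derivation:
Fill (0+0,5+1) = (0,6)
Fill (0+1,5+1) = (1,6)
Fill (0+2,5+0) = (2,5)
Fill (0+2,5+1) = (2,6)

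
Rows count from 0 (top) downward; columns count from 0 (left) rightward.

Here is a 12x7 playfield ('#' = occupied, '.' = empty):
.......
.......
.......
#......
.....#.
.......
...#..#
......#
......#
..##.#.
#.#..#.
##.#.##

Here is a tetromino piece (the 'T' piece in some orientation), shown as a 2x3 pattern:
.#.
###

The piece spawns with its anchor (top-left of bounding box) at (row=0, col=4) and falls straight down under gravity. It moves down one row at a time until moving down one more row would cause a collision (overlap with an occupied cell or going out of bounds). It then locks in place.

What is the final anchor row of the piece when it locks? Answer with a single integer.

Spawn at (row=0, col=4). Try each row:
  row 0: fits
  row 1: fits
  row 2: fits
  row 3: blocked -> lock at row 2

Answer: 2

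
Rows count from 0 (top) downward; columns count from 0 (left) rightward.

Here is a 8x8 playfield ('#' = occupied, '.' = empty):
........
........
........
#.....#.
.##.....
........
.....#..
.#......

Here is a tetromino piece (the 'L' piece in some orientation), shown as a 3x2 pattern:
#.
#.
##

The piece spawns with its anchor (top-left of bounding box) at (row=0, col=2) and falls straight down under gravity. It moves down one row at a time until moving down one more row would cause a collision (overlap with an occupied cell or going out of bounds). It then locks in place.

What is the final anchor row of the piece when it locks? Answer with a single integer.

Spawn at (row=0, col=2). Try each row:
  row 0: fits
  row 1: fits
  row 2: blocked -> lock at row 1

Answer: 1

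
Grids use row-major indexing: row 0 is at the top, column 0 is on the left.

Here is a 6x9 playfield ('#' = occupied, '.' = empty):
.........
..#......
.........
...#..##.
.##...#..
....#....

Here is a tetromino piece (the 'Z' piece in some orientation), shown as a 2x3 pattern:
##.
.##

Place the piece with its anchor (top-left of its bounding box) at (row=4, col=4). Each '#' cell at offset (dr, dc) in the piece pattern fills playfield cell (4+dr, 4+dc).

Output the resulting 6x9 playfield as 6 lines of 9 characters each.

Answer: .........
..#......
.........
...#..##.
.##.###..
....###..

Derivation:
Fill (4+0,4+0) = (4,4)
Fill (4+0,4+1) = (4,5)
Fill (4+1,4+1) = (5,5)
Fill (4+1,4+2) = (5,6)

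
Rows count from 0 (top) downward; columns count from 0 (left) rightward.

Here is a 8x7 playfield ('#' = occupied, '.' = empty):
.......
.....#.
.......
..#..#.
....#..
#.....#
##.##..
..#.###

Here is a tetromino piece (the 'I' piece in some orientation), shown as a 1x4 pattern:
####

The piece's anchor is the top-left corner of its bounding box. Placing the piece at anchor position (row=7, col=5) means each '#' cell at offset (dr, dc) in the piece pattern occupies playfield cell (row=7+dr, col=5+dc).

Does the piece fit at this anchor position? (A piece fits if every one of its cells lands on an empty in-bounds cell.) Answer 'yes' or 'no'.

Check each piece cell at anchor (7, 5):
  offset (0,0) -> (7,5): occupied ('#') -> FAIL
  offset (0,1) -> (7,6): occupied ('#') -> FAIL
  offset (0,2) -> (7,7): out of bounds -> FAIL
  offset (0,3) -> (7,8): out of bounds -> FAIL
All cells valid: no

Answer: no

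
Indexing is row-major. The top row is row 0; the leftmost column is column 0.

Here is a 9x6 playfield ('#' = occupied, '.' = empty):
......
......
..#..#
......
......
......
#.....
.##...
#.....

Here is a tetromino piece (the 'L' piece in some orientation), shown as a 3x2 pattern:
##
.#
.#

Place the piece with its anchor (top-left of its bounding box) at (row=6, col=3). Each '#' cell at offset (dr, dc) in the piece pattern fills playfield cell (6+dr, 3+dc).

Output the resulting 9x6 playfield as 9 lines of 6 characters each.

Fill (6+0,3+0) = (6,3)
Fill (6+0,3+1) = (6,4)
Fill (6+1,3+1) = (7,4)
Fill (6+2,3+1) = (8,4)

Answer: ......
......
..#..#
......
......
......
#..##.
.##.#.
#...#.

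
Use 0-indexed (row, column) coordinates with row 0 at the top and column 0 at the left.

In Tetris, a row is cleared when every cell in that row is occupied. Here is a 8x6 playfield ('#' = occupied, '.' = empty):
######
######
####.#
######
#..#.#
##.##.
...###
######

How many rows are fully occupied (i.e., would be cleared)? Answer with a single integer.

Check each row:
  row 0: 0 empty cells -> FULL (clear)
  row 1: 0 empty cells -> FULL (clear)
  row 2: 1 empty cell -> not full
  row 3: 0 empty cells -> FULL (clear)
  row 4: 3 empty cells -> not full
  row 5: 2 empty cells -> not full
  row 6: 3 empty cells -> not full
  row 7: 0 empty cells -> FULL (clear)
Total rows cleared: 4

Answer: 4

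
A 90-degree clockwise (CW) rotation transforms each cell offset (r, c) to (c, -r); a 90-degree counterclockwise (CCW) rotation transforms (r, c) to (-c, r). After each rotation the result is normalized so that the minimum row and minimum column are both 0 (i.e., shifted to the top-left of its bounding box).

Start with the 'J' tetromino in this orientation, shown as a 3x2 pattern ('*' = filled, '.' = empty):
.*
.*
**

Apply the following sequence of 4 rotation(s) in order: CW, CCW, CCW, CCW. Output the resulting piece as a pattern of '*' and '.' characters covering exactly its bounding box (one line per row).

Answer: **
*.
*.

Derivation:
Start:
.*
.*
**
After rotation 1 (CW):
*..
***
After rotation 2 (CCW):
.*
.*
**
After rotation 3 (CCW):
***
..*
After rotation 4 (CCW):
**
*.
*.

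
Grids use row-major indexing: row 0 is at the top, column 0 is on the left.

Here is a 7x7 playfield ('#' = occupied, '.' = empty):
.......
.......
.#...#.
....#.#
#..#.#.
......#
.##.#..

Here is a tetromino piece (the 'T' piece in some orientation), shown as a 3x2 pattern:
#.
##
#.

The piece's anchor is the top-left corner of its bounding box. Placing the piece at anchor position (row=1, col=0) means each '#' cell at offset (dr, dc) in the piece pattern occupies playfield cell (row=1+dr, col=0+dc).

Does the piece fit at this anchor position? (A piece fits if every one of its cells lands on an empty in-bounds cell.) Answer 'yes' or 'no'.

Answer: no

Derivation:
Check each piece cell at anchor (1, 0):
  offset (0,0) -> (1,0): empty -> OK
  offset (1,0) -> (2,0): empty -> OK
  offset (1,1) -> (2,1): occupied ('#') -> FAIL
  offset (2,0) -> (3,0): empty -> OK
All cells valid: no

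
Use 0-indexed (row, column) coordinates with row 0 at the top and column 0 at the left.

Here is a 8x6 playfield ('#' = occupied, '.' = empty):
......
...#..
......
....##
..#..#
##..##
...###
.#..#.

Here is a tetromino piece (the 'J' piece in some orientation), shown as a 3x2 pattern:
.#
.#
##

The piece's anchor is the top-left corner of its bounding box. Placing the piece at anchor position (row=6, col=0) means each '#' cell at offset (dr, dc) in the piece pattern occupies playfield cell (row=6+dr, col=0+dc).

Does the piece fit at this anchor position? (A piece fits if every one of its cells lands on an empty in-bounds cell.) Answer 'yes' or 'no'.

Check each piece cell at anchor (6, 0):
  offset (0,1) -> (6,1): empty -> OK
  offset (1,1) -> (7,1): occupied ('#') -> FAIL
  offset (2,0) -> (8,0): out of bounds -> FAIL
  offset (2,1) -> (8,1): out of bounds -> FAIL
All cells valid: no

Answer: no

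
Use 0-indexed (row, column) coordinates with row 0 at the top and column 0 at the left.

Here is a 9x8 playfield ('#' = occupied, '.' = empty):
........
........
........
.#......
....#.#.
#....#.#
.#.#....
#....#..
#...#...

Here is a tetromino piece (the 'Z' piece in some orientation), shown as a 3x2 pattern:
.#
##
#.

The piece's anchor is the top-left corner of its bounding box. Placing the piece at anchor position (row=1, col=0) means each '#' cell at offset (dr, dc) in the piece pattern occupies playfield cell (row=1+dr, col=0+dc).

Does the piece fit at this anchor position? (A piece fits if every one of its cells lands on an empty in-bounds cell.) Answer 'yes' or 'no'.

Answer: yes

Derivation:
Check each piece cell at anchor (1, 0):
  offset (0,1) -> (1,1): empty -> OK
  offset (1,0) -> (2,0): empty -> OK
  offset (1,1) -> (2,1): empty -> OK
  offset (2,0) -> (3,0): empty -> OK
All cells valid: yes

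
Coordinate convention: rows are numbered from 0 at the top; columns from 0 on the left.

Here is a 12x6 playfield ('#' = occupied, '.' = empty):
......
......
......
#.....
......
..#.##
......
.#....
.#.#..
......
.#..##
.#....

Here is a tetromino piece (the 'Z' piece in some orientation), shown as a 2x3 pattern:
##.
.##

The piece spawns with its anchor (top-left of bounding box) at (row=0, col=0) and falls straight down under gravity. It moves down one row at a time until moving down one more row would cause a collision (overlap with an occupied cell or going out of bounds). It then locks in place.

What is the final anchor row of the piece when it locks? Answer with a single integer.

Answer: 2

Derivation:
Spawn at (row=0, col=0). Try each row:
  row 0: fits
  row 1: fits
  row 2: fits
  row 3: blocked -> lock at row 2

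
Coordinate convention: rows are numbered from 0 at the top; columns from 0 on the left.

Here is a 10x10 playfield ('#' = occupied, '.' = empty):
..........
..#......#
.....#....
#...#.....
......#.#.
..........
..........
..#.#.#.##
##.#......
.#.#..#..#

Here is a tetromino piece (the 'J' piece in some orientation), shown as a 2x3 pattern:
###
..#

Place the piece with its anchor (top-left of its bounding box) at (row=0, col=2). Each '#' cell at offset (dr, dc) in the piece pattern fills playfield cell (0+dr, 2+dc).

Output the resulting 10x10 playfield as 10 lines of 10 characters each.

Fill (0+0,2+0) = (0,2)
Fill (0+0,2+1) = (0,3)
Fill (0+0,2+2) = (0,4)
Fill (0+1,2+2) = (1,4)

Answer: ..###.....
..#.#....#
.....#....
#...#.....
......#.#.
..........
..........
..#.#.#.##
##.#......
.#.#..#..#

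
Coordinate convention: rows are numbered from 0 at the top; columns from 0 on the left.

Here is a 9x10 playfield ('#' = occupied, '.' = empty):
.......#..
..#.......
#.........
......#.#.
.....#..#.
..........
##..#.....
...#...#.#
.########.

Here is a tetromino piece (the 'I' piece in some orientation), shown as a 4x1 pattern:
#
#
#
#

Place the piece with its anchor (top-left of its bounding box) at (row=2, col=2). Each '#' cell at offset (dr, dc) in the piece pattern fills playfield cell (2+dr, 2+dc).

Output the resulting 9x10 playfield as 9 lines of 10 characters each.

Answer: .......#..
..#.......
#.#.......
..#...#.#.
..#..#..#.
..#.......
##..#.....
...#...#.#
.########.

Derivation:
Fill (2+0,2+0) = (2,2)
Fill (2+1,2+0) = (3,2)
Fill (2+2,2+0) = (4,2)
Fill (2+3,2+0) = (5,2)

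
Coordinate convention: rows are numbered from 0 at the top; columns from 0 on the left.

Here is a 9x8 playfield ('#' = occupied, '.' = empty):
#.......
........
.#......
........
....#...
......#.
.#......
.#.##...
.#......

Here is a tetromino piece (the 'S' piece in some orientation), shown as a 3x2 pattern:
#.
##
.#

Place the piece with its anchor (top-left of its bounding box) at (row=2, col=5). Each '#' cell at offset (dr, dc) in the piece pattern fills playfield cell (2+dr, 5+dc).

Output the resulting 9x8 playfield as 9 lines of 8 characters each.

Fill (2+0,5+0) = (2,5)
Fill (2+1,5+0) = (3,5)
Fill (2+1,5+1) = (3,6)
Fill (2+2,5+1) = (4,6)

Answer: #.......
........
.#...#..
.....##.
....#.#.
......#.
.#......
.#.##...
.#......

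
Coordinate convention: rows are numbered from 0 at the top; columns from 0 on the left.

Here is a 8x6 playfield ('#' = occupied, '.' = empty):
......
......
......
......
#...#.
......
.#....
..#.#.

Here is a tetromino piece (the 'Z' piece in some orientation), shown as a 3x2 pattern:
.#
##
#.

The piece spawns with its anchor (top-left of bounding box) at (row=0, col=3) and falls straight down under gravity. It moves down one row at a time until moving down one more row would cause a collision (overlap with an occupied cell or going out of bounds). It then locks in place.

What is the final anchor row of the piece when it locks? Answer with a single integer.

Answer: 2

Derivation:
Spawn at (row=0, col=3). Try each row:
  row 0: fits
  row 1: fits
  row 2: fits
  row 3: blocked -> lock at row 2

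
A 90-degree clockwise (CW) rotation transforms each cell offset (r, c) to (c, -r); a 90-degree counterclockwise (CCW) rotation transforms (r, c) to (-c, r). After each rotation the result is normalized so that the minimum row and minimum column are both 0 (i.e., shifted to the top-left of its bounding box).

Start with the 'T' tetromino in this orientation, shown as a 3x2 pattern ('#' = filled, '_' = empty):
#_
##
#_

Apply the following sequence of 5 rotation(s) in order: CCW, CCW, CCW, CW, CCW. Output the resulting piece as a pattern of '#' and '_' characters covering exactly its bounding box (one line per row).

Answer: ###
_#_

Derivation:
Start:
#_
##
#_
After rotation 1 (CCW):
_#_
###
After rotation 2 (CCW):
_#
##
_#
After rotation 3 (CCW):
###
_#_
After rotation 4 (CW):
_#
##
_#
After rotation 5 (CCW):
###
_#_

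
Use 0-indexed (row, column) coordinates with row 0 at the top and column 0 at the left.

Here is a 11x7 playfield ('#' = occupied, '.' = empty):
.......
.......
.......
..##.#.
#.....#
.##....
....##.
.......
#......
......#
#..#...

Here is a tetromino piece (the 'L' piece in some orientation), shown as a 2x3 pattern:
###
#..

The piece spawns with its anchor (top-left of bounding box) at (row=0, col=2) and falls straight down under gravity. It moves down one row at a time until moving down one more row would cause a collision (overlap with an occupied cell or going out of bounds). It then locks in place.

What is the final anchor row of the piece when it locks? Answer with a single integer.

Spawn at (row=0, col=2). Try each row:
  row 0: fits
  row 1: fits
  row 2: blocked -> lock at row 1

Answer: 1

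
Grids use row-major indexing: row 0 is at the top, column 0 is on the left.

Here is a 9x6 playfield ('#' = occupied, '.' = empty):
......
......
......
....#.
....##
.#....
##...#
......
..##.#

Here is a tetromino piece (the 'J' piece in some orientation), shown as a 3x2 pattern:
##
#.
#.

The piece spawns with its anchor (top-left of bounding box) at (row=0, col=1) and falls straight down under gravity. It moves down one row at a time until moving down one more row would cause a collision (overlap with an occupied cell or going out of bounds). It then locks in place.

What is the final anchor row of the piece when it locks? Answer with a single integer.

Answer: 2

Derivation:
Spawn at (row=0, col=1). Try each row:
  row 0: fits
  row 1: fits
  row 2: fits
  row 3: blocked -> lock at row 2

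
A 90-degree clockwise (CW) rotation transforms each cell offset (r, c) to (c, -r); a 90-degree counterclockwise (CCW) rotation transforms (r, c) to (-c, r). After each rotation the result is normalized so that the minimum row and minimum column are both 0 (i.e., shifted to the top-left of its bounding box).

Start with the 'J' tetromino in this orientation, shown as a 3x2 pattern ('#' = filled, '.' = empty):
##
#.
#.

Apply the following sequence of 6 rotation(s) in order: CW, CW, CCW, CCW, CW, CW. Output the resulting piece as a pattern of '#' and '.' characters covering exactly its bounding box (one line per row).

Start:
##
#.
#.
After rotation 1 (CW):
###
..#
After rotation 2 (CW):
.#
.#
##
After rotation 3 (CCW):
###
..#
After rotation 4 (CCW):
##
#.
#.
After rotation 5 (CW):
###
..#
After rotation 6 (CW):
.#
.#
##

Answer: .#
.#
##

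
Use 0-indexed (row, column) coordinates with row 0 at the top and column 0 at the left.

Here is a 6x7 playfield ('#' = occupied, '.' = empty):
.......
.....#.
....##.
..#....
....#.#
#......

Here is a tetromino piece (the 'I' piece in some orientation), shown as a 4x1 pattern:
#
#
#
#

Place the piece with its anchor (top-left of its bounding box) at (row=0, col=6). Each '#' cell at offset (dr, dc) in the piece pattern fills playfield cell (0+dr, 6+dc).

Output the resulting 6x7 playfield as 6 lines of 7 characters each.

Fill (0+0,6+0) = (0,6)
Fill (0+1,6+0) = (1,6)
Fill (0+2,6+0) = (2,6)
Fill (0+3,6+0) = (3,6)

Answer: ......#
.....##
....###
..#...#
....#.#
#......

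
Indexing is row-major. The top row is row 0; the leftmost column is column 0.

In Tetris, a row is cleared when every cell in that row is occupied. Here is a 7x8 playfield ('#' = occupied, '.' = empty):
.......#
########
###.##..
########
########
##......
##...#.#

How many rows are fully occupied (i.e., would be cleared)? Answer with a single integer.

Check each row:
  row 0: 7 empty cells -> not full
  row 1: 0 empty cells -> FULL (clear)
  row 2: 3 empty cells -> not full
  row 3: 0 empty cells -> FULL (clear)
  row 4: 0 empty cells -> FULL (clear)
  row 5: 6 empty cells -> not full
  row 6: 4 empty cells -> not full
Total rows cleared: 3

Answer: 3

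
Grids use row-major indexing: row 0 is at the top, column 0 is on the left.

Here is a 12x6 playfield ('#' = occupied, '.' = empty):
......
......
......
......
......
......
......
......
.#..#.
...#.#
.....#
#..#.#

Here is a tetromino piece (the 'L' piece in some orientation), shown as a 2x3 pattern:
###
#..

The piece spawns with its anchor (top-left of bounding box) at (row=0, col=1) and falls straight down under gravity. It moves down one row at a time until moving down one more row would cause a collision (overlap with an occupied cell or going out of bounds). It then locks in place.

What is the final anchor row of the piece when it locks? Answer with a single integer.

Answer: 6

Derivation:
Spawn at (row=0, col=1). Try each row:
  row 0: fits
  row 1: fits
  row 2: fits
  row 3: fits
  row 4: fits
  row 5: fits
  row 6: fits
  row 7: blocked -> lock at row 6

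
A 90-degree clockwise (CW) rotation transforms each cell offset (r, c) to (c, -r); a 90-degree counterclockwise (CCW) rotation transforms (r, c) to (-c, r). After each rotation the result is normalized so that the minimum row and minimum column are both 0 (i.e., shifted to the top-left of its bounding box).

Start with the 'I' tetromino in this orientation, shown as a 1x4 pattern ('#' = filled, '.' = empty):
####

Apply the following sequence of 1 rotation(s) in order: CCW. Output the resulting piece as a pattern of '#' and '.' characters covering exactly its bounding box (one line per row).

Start:
####
After rotation 1 (CCW):
#
#
#
#

Answer: #
#
#
#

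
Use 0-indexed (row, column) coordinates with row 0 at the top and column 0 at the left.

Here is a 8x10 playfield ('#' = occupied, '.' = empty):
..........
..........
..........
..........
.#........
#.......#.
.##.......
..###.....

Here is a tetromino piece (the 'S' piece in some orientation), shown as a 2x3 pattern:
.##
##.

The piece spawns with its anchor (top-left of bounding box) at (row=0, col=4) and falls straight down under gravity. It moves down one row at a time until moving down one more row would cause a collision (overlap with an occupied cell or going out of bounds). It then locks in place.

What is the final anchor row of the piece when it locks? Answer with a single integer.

Answer: 5

Derivation:
Spawn at (row=0, col=4). Try each row:
  row 0: fits
  row 1: fits
  row 2: fits
  row 3: fits
  row 4: fits
  row 5: fits
  row 6: blocked -> lock at row 5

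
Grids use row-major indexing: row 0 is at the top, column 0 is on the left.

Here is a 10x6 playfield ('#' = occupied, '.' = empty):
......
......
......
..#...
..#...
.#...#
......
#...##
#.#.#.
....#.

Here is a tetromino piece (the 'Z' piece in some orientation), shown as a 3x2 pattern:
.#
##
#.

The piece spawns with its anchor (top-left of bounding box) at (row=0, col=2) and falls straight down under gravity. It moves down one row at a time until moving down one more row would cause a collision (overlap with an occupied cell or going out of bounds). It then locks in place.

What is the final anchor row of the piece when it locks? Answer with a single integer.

Answer: 0

Derivation:
Spawn at (row=0, col=2). Try each row:
  row 0: fits
  row 1: blocked -> lock at row 0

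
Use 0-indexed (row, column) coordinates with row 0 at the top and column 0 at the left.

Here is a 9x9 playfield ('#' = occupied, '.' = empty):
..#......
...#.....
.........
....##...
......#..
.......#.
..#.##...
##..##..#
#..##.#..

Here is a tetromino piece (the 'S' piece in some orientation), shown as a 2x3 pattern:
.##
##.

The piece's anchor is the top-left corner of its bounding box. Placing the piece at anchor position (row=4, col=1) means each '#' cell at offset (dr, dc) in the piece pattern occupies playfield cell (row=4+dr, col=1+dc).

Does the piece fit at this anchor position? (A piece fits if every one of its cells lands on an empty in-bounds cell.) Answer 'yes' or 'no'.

Answer: yes

Derivation:
Check each piece cell at anchor (4, 1):
  offset (0,1) -> (4,2): empty -> OK
  offset (0,2) -> (4,3): empty -> OK
  offset (1,0) -> (5,1): empty -> OK
  offset (1,1) -> (5,2): empty -> OK
All cells valid: yes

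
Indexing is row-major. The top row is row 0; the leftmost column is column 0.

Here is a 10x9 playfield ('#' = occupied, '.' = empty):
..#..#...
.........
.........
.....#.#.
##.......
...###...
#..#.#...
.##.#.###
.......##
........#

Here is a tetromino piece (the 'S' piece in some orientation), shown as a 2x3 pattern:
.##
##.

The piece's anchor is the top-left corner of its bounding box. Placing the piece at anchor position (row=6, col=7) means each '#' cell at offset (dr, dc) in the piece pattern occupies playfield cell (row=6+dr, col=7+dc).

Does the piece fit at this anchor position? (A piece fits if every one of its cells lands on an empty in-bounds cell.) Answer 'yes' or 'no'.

Answer: no

Derivation:
Check each piece cell at anchor (6, 7):
  offset (0,1) -> (6,8): empty -> OK
  offset (0,2) -> (6,9): out of bounds -> FAIL
  offset (1,0) -> (7,7): occupied ('#') -> FAIL
  offset (1,1) -> (7,8): occupied ('#') -> FAIL
All cells valid: no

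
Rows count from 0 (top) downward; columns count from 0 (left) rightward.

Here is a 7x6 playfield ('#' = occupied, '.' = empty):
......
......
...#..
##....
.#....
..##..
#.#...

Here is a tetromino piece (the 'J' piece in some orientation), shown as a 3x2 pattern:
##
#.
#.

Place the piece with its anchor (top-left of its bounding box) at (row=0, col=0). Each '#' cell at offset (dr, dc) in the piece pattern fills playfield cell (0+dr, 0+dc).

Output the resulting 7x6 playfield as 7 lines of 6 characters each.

Answer: ##....
#.....
#..#..
##....
.#....
..##..
#.#...

Derivation:
Fill (0+0,0+0) = (0,0)
Fill (0+0,0+1) = (0,1)
Fill (0+1,0+0) = (1,0)
Fill (0+2,0+0) = (2,0)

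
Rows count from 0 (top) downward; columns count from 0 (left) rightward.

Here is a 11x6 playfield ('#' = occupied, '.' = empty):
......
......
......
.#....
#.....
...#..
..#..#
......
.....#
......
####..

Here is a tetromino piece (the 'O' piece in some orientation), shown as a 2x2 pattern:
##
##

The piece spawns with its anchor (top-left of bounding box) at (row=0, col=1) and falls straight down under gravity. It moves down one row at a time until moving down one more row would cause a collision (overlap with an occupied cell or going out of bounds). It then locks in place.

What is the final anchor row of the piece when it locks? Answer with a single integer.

Answer: 1

Derivation:
Spawn at (row=0, col=1). Try each row:
  row 0: fits
  row 1: fits
  row 2: blocked -> lock at row 1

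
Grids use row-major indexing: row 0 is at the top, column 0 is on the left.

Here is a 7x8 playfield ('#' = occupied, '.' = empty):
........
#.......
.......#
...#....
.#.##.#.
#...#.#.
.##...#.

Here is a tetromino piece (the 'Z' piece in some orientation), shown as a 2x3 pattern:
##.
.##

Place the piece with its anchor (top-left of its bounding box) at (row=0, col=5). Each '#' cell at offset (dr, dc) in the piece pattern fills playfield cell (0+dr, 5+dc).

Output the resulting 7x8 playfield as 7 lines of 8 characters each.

Answer: .....##.
#.....##
.......#
...#....
.#.##.#.
#...#.#.
.##...#.

Derivation:
Fill (0+0,5+0) = (0,5)
Fill (0+0,5+1) = (0,6)
Fill (0+1,5+1) = (1,6)
Fill (0+1,5+2) = (1,7)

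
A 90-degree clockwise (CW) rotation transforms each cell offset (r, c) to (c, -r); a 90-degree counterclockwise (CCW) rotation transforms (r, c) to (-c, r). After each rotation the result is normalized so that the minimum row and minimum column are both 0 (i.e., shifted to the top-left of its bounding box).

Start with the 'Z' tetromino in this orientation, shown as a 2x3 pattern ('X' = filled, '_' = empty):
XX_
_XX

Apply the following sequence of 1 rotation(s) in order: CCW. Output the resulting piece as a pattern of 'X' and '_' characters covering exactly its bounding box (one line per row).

Answer: _X
XX
X_

Derivation:
Start:
XX_
_XX
After rotation 1 (CCW):
_X
XX
X_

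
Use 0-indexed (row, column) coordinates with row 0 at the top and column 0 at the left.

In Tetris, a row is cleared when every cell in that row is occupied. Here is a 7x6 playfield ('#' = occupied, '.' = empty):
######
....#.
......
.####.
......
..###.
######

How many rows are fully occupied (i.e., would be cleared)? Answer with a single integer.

Check each row:
  row 0: 0 empty cells -> FULL (clear)
  row 1: 5 empty cells -> not full
  row 2: 6 empty cells -> not full
  row 3: 2 empty cells -> not full
  row 4: 6 empty cells -> not full
  row 5: 3 empty cells -> not full
  row 6: 0 empty cells -> FULL (clear)
Total rows cleared: 2

Answer: 2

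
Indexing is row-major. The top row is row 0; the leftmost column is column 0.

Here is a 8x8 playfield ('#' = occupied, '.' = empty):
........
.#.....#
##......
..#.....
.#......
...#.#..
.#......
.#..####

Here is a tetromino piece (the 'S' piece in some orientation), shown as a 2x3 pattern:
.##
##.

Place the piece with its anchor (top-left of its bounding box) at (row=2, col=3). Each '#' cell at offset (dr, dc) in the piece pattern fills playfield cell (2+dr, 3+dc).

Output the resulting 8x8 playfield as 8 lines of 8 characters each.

Answer: ........
.#.....#
##..##..
..###...
.#......
...#.#..
.#......
.#..####

Derivation:
Fill (2+0,3+1) = (2,4)
Fill (2+0,3+2) = (2,5)
Fill (2+1,3+0) = (3,3)
Fill (2+1,3+1) = (3,4)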